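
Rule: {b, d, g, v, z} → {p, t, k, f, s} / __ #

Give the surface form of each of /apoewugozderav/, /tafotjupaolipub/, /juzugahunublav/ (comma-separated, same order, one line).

/apoewugozderav/: /v/ is a voiced obstruent in word-final position, so it devoices to [f]. → [apoewugozderaf].
/tafotjupaolipub/: /b/ is a voiced obstruent in word-final position, so it devoices to [p]. → [tafotjupaolipup].
/juzugahunublav/: /v/ is a voiced obstruent in word-final position, so it devoices to [f]. → [juzugahunublaf].

apoewugozderaf, tafotjupaolipup, juzugahunublaf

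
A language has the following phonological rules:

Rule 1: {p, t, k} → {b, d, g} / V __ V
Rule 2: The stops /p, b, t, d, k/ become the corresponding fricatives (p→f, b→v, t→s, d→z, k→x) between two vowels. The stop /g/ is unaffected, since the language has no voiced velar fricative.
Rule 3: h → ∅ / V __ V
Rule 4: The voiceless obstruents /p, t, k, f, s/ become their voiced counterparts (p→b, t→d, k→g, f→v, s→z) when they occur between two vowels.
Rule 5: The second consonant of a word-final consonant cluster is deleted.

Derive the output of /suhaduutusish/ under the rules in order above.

suazuuzuzis

Rule 1 (intervocalic voicing): /t/ is a voiceless stop between vowels /u/ and /u/, so it voices to [d]. /suhaduutusish/ → suhaduudusish.
Rule 2 (intervocalic spirantization): /d/ is a stop between vowels /a/ and /u/, so it spirantizes to the fricative [z]. /d/ is a stop between vowels /u/ and /u/, so it spirantizes to the fricative [z]. /suhaduudusish/ → suhazuuzusish.
Rule 3 (intervocalic h-deletion): /h/ occurs between vowels /u/ and /a/, so it deletes. /suhazuuzusish/ → suazuuzusish.
Rule 4 (intervocalic voicing): /s/ is a voiceless obstruent between vowels /u/ and /i/, so it voices to [z]. /suazuuzusish/ → suazuuzuzish.
Rule 5 (final cluster simplification): /h/ is the second consonant of a word-final cluster /sh/, so it deletes. /suazuuzuzish/ → suazuuzuzis.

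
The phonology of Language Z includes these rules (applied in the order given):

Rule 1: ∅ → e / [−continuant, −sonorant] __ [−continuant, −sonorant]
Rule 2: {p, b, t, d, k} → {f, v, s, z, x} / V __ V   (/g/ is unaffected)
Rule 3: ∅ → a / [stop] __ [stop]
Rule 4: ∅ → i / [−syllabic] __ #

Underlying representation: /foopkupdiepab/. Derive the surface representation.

foofexufeziefabi

Rule 1 (stop-cluster e-epenthesis): /p/ and /k/ form a stop–stop cluster, so [e] is inserted between them. /p/ and /d/ form a stop–stop cluster, so [e] is inserted between them. /foopkupdiepab/ → foopekupediepab.
Rule 2 (intervocalic spirantization): /p/ is a stop between vowels /o/ and /e/, so it spirantizes to the fricative [f]. /k/ is a stop between vowels /e/ and /u/, so it spirantizes to the fricative [x]. /p/ is a stop between vowels /u/ and /e/, so it spirantizes to the fricative [f]. /d/ is a stop between vowels /e/ and /i/, so it spirantizes to the fricative [z]. /p/ is a stop between vowels /e/ and /a/, so it spirantizes to the fricative [f]. /foopekupediepab/ → foofexufeziefab.
Rule 3 (stop-cluster a-epenthesis): no segment meets the environment; /foofexufeziefab/ is unchanged.
Rule 4 (final i-epenthesis): the form ends in the consonant /b/, so [i] is inserted word-finally. /foofexufeziefab/ → foofexufeziefabi.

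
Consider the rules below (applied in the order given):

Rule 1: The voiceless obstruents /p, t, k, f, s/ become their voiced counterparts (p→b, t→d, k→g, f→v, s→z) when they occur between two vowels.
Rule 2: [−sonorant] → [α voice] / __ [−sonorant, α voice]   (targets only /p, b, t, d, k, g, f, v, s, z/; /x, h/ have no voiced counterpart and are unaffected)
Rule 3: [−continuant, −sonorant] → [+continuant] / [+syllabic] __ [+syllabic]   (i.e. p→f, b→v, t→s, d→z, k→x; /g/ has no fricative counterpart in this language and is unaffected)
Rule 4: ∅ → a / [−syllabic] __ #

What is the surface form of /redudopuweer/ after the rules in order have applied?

Rule 1 (intervocalic voicing): /p/ is a voiceless obstruent between vowels /o/ and /u/, so it voices to [b]. /redudopuweer/ → redudobuweer.
Rule 2 (regressive voicing assimilation): no segment meets the environment; /redudobuweer/ is unchanged.
Rule 3 (intervocalic spirantization): /d/ is a stop between vowels /e/ and /u/, so it spirantizes to the fricative [z]. /d/ is a stop between vowels /u/ and /o/, so it spirantizes to the fricative [z]. /b/ is a stop between vowels /o/ and /u/, so it spirantizes to the fricative [v]. /redudobuweer/ → rezuzovuweer.
Rule 4 (final a-epenthesis): the form ends in the consonant /r/, so [a] is inserted word-finally. /rezuzovuweer/ → rezuzovuweera.

rezuzovuweera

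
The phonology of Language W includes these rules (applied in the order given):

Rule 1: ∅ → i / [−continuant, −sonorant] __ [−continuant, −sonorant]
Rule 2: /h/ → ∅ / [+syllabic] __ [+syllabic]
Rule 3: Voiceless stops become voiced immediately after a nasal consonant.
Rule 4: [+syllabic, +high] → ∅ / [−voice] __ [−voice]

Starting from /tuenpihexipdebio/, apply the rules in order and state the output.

tuenbiexpidebio

Rule 1 (stop-cluster i-epenthesis): /p/ and /d/ form a stop–stop cluster, so [i] is inserted between them. /tuenpihexipdebio/ → tuenpihexipidebio.
Rule 2 (intervocalic h-deletion): /h/ occurs between vowels /i/ and /e/, so it deletes. /tuenpihexipidebio/ → tuenpiexipidebio.
Rule 3 (post-nasal voicing): /p/ is a voiceless stop immediately after the nasal /n/, so it voices to [b]. /tuenpiexipidebio/ → tuenbiexipidebio.
Rule 4 (high vowel syncope): /i/ is a high vowel flanked by voiceless consonants /x/ and /p/, so it deletes. /tuenbiexipidebio/ → tuenbiexpidebio.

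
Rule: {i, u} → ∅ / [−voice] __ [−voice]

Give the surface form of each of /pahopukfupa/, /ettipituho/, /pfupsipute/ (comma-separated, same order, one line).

pahopkfpa, ettptho, pfpspte

/pahopukfupa/: /u/ is a high vowel flanked by voiceless consonants /p/ and /k/, so it deletes. /u/ is a high vowel flanked by voiceless consonants /f/ and /p/, so it deletes. → [pahopkfpa].
/ettipituho/: /i/ is a high vowel flanked by voiceless consonants /t/ and /p/, so it deletes. /i/ is a high vowel flanked by voiceless consonants /p/ and /t/, so it deletes. /u/ is a high vowel flanked by voiceless consonants /t/ and /h/, so it deletes. → [ettptho].
/pfupsipute/: /u/ is a high vowel flanked by voiceless consonants /f/ and /p/, so it deletes. /i/ is a high vowel flanked by voiceless consonants /s/ and /p/, so it deletes. /u/ is a high vowel flanked by voiceless consonants /p/ and /t/, so it deletes. → [pfpspte].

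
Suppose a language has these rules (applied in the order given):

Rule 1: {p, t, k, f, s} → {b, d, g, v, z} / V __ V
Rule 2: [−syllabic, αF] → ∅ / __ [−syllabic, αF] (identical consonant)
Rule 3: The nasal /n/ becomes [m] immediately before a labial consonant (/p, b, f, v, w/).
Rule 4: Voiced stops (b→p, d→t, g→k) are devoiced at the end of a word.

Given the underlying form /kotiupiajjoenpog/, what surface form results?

kodiubiajoempok

Rule 1 (intervocalic voicing): /t/ is a voiceless obstruent between vowels /o/ and /i/, so it voices to [d]. /p/ is a voiceless obstruent between vowels /u/ and /i/, so it voices to [b]. /kotiupiajjoenpog/ → kodiubiajjoenpog.
Rule 2 (degemination): /jj/ is a geminate; the first /j/ deletes. /kodiubiajjoenpog/ → kodiubiajoenpog.
Rule 3 (nasal place assimilation): /n/ precedes the labial consonant /p/, so it assimilates in place to [m]. /kodiubiajoenpog/ → kodiubiajoempog.
Rule 4 (final devoicing): /g/ is a voiced stop in word-final position, so it devoices to [k]. /kodiubiajoempog/ → kodiubiajoempok.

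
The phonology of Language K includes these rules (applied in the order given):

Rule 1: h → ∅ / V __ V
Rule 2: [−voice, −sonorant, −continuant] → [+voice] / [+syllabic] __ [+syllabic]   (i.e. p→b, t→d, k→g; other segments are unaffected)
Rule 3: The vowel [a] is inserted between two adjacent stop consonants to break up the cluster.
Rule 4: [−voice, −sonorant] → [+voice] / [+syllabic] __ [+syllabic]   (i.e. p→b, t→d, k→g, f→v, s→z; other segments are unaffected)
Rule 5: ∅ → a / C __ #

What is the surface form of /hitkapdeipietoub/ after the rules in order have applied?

Rule 1 (intervocalic h-deletion): no segment meets the environment; /hitkapdeipietoub/ is unchanged.
Rule 2 (intervocalic voicing): /p/ is a voiceless stop between vowels /i/ and /i/, so it voices to [b]. /t/ is a voiceless stop between vowels /e/ and /o/, so it voices to [d]. /hitkapdeipietoub/ → hitkapdeibiedoub.
Rule 3 (stop-cluster a-epenthesis): /t/ and /k/ form a stop–stop cluster, so [a] is inserted between them. /p/ and /d/ form a stop–stop cluster, so [a] is inserted between them. /hitkapdeibiedoub/ → hitakapadeibiedoub.
Rule 4 (intervocalic voicing): /t/ is a voiceless obstruent between vowels /i/ and /a/, so it voices to [d]. /k/ is a voiceless obstruent between vowels /a/ and /a/, so it voices to [g]. /p/ is a voiceless obstruent between vowels /a/ and /a/, so it voices to [b]. /hitakapadeibiedoub/ → hidagabadeibiedoub.
Rule 5 (final a-epenthesis): the form ends in the consonant /b/, so [a] is inserted word-finally. /hidagabadeibiedoub/ → hidagabadeibiedouba.

hidagabadeibiedouba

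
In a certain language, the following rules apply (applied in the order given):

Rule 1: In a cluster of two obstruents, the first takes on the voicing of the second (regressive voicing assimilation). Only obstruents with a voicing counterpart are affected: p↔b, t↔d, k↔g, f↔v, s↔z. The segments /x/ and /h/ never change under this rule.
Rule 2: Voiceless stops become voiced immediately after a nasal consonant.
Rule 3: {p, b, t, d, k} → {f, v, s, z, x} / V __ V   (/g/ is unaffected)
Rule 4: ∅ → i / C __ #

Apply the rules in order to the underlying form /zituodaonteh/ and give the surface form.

Rule 1 (regressive voicing assimilation): no segment meets the environment; /zituodaonteh/ is unchanged.
Rule 2 (post-nasal voicing): /t/ is a voiceless stop immediately after the nasal /n/, so it voices to [d]. /zituodaonteh/ → zituodaondeh.
Rule 3 (intervocalic spirantization): /t/ is a stop between vowels /i/ and /u/, so it spirantizes to the fricative [s]. /d/ is a stop between vowels /o/ and /a/, so it spirantizes to the fricative [z]. /zituodaondeh/ → zisuozaondeh.
Rule 4 (final i-epenthesis): the form ends in the consonant /h/, so [i] is inserted word-finally. /zisuozaondeh/ → zisuozaondehi.

zisuozaondehi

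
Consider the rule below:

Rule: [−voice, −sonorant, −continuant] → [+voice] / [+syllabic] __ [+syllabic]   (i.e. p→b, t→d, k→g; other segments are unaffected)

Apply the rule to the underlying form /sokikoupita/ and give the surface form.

/k/ is a voiceless stop between vowels /o/ and /i/, so it voices to [g].
/k/ is a voiceless stop between vowels /i/ and /o/, so it voices to [g].
/p/ is a voiceless stop between vowels /u/ and /i/, so it voices to [b].
/t/ is a voiceless stop between vowels /i/ and /a/, so it voices to [d].
Surface form: [sogigoubida].

sogigoubida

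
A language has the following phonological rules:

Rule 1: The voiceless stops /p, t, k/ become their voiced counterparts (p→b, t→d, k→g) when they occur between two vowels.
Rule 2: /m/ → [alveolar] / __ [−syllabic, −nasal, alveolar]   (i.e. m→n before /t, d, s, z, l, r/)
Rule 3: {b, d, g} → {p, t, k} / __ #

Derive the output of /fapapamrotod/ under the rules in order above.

fababanrodot

Rule 1 (intervocalic voicing): /p/ is a voiceless stop between vowels /a/ and /a/, so it voices to [b]. /p/ is a voiceless stop between vowels /a/ and /a/, so it voices to [b]. /t/ is a voiceless stop between vowels /o/ and /o/, so it voices to [d]. /fapapamrotod/ → fababamrodod.
Rule 2 (nasal place assimilation): /m/ precedes the alveolar consonant /r/, so it assimilates in place to [n]. /fababamrodod/ → fababanrodod.
Rule 3 (final devoicing): /d/ is a voiced stop in word-final position, so it devoices to [t]. /fababanrodod/ → fababanrodot.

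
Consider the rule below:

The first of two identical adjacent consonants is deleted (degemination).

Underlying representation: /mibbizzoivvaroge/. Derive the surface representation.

mibizoivaroge

/bb/ is a geminate; the first /b/ deletes.
/zz/ is a geminate; the first /z/ deletes.
/vv/ is a geminate; the first /v/ deletes.
Surface form: [mibizoivaroge].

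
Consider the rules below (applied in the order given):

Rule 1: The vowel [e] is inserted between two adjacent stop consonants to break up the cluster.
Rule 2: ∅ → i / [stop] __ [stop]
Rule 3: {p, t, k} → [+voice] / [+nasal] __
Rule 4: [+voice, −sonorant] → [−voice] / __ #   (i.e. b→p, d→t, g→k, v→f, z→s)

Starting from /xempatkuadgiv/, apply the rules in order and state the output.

Rule 1 (stop-cluster e-epenthesis): /t/ and /k/ form a stop–stop cluster, so [e] is inserted between them. /d/ and /g/ form a stop–stop cluster, so [e] is inserted between them. /xempatkuadgiv/ → xempatekuadegiv.
Rule 2 (stop-cluster i-epenthesis): no segment meets the environment; /xempatekuadegiv/ is unchanged.
Rule 3 (post-nasal voicing): /p/ is a voiceless stop immediately after the nasal /m/, so it voices to [b]. /xempatekuadegiv/ → xembatekuadegiv.
Rule 4 (final devoicing): /v/ is a voiced obstruent in word-final position, so it devoices to [f]. /xembatekuadegiv/ → xembatekuadegif.

xembatekuadegif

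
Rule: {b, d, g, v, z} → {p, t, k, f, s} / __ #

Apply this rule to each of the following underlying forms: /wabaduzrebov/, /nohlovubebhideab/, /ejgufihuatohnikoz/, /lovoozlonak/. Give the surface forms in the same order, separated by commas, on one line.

wabaduzrebof, nohlovubebhideap, ejgufihuatohnikos, lovoozlonak

/wabaduzrebov/: /v/ is a voiced obstruent in word-final position, so it devoices to [f]. → [wabaduzrebof].
/nohlovubebhideab/: /b/ is a voiced obstruent in word-final position, so it devoices to [p]. → [nohlovubebhideap].
/ejgufihuatohnikoz/: /z/ is a voiced obstruent in word-final position, so it devoices to [s]. → [ejgufihuatohnikos].
/lovoozlonak/: the rule's environment is not met; surfaces unchanged as [lovoozlonak].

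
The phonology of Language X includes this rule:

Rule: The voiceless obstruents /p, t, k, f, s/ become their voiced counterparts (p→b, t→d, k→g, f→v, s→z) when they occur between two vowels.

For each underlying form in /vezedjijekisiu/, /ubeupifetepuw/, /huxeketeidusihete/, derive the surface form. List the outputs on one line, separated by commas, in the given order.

vezedjijegiziu, ubeubivedebuw, huxegedeiduzihede

/vezedjijekisiu/: /k/ is a voiceless obstruent between vowels /e/ and /i/, so it voices to [g]. /s/ is a voiceless obstruent between vowels /i/ and /i/, so it voices to [z]. → [vezedjijegiziu].
/ubeupifetepuw/: /p/ is a voiceless obstruent between vowels /u/ and /i/, so it voices to [b]. /f/ is a voiceless obstruent between vowels /i/ and /e/, so it voices to [v]. /t/ is a voiceless obstruent between vowels /e/ and /e/, so it voices to [d]. /p/ is a voiceless obstruent between vowels /e/ and /u/, so it voices to [b]. → [ubeubivedebuw].
/huxeketeidusihete/: /k/ is a voiceless obstruent between vowels /e/ and /e/, so it voices to [g]. /t/ is a voiceless obstruent between vowels /e/ and /e/, so it voices to [d]. /s/ is a voiceless obstruent between vowels /u/ and /i/, so it voices to [z]. /t/ is a voiceless obstruent between vowels /e/ and /e/, so it voices to [d]. → [huxegedeiduzihede].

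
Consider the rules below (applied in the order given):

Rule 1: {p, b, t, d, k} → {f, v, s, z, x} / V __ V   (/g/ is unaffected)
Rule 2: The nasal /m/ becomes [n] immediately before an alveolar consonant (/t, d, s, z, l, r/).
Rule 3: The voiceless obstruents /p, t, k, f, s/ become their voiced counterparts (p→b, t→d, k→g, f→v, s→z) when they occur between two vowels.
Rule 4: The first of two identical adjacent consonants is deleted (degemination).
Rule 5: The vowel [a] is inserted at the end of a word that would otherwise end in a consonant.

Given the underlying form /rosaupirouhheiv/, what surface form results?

rozauvirouheiva

Rule 1 (intervocalic spirantization): /p/ is a stop between vowels /u/ and /i/, so it spirantizes to the fricative [f]. /rosaupirouhheiv/ → rosaufirouhheiv.
Rule 2 (nasal place assimilation): no segment meets the environment; /rosaufirouhheiv/ is unchanged.
Rule 3 (intervocalic voicing): /s/ is a voiceless obstruent between vowels /o/ and /a/, so it voices to [z]. /f/ is a voiceless obstruent between vowels /u/ and /i/, so it voices to [v]. /rosaufirouhheiv/ → rozauvirouhheiv.
Rule 4 (degemination): /hh/ is a geminate; the first /h/ deletes. /rozauvirouhheiv/ → rozauvirouheiv.
Rule 5 (final a-epenthesis): the form ends in the consonant /v/, so [a] is inserted word-finally. /rozauvirouheiv/ → rozauvirouheiva.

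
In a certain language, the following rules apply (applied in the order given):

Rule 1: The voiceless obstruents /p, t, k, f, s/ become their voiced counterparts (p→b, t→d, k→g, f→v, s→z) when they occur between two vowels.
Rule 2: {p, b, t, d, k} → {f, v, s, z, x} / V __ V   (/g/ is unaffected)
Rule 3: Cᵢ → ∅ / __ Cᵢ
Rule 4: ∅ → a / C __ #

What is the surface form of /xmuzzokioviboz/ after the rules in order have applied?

Rule 1 (intervocalic voicing): /k/ is a voiceless obstruent between vowels /o/ and /i/, so it voices to [g]. /xmuzzokioviboz/ → xmuzzogioviboz.
Rule 2 (intervocalic spirantization): /b/ is a stop between vowels /i/ and /o/, so it spirantizes to the fricative [v]. /xmuzzogioviboz/ → xmuzzogiovivoz.
Rule 3 (degemination): /zz/ is a geminate; the first /z/ deletes. /xmuzzogiovivoz/ → xmuzogiovivoz.
Rule 4 (final a-epenthesis): the form ends in the consonant /z/, so [a] is inserted word-finally. /xmuzogiovivoz/ → xmuzogiovivoza.

xmuzogiovivoza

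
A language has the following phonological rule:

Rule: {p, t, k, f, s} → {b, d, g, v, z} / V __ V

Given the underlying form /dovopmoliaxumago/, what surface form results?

dovopmoliaxumago

No segment of /dovopmoliaxumago/ meets the structural description of the rule, so the form surfaces unchanged.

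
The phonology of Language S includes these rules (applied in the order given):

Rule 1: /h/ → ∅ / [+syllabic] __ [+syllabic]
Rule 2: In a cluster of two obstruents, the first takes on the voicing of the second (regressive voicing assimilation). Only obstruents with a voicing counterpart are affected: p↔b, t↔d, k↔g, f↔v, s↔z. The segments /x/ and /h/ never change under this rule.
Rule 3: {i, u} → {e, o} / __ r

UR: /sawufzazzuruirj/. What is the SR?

Rule 1 (intervocalic h-deletion): no segment meets the environment; /sawufzazzuruirj/ is unchanged.
Rule 2 (regressive voicing assimilation): /f/ precedes the voiced obstruent /z/, so it voices to [v] by assimilation. /sawufzazzuruirj/ → sawuvzazzuruirj.
Rule 3 (pre-rhotic lowering): /u/ is a high vowel immediately before /r/, so it lowers to [o]. /i/ is a high vowel immediately before /r/, so it lowers to [e]. /sawuvzazzuruirj/ → sawuvzazzoruerj.

sawuvzazzoruerj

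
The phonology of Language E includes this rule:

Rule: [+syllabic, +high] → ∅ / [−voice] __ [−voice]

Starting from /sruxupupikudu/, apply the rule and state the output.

sruxppkudu

/u/ is a high vowel flanked by voiceless consonants /x/ and /p/, so it deletes.
/u/ is a high vowel flanked by voiceless consonants /p/ and /p/, so it deletes.
/i/ is a high vowel flanked by voiceless consonants /p/ and /k/, so it deletes.
The other instances of /u/ do not occur in the required environment and remain unchanged.
Surface form: [sruxppkudu].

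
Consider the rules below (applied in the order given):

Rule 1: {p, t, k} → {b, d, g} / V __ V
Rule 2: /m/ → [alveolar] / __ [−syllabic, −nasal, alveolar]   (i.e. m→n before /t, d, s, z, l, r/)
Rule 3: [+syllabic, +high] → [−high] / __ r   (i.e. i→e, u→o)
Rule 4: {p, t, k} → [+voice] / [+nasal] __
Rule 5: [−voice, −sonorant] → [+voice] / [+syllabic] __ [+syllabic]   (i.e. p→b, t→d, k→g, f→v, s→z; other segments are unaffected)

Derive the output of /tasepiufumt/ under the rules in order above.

tazebiuvund

Rule 1 (intervocalic voicing): /p/ is a voiceless stop between vowels /e/ and /i/, so it voices to [b]. /tasepiufumt/ → tasebiufumt.
Rule 2 (nasal place assimilation): /m/ precedes the alveolar consonant /t/, so it assimilates in place to [n]. /tasebiufumt/ → tasebiufunt.
Rule 3 (pre-rhotic lowering): no segment meets the environment; /tasebiufunt/ is unchanged.
Rule 4 (post-nasal voicing): /t/ is a voiceless stop immediately after the nasal /n/, so it voices to [d]. /tasebiufunt/ → tasebiufund.
Rule 5 (intervocalic voicing): /s/ is a voiceless obstruent between vowels /a/ and /e/, so it voices to [z]. /f/ is a voiceless obstruent between vowels /u/ and /u/, so it voices to [v]. /tasebiufund/ → tazebiuvund.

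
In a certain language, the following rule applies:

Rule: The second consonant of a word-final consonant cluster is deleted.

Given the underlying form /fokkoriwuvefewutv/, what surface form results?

/v/ is the second consonant of a word-final cluster /tv/, so it deletes.
The other instances of /f/, /k/, /r/, /w/, /v/, /t/ do not occur in the required environment and remain unchanged.
Surface form: [fokkoriwuvefewut].

fokkoriwuvefewut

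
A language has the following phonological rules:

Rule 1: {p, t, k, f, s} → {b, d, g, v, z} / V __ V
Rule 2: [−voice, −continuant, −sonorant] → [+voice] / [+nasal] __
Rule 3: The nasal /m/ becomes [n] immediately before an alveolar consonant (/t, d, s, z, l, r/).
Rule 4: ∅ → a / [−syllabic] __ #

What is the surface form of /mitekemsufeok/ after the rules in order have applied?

midegensuveoka

Rule 1 (intervocalic voicing): /t/ is a voiceless obstruent between vowels /i/ and /e/, so it voices to [d]. /k/ is a voiceless obstruent between vowels /e/ and /e/, so it voices to [g]. /f/ is a voiceless obstruent between vowels /u/ and /e/, so it voices to [v]. /mitekemsufeok/ → midegemsuveok.
Rule 2 (post-nasal voicing): no segment meets the environment; /midegemsuveok/ is unchanged.
Rule 3 (nasal place assimilation): /m/ precedes the alveolar consonant /s/, so it assimilates in place to [n]. /midegemsuveok/ → midegensuveok.
Rule 4 (final a-epenthesis): the form ends in the consonant /k/, so [a] is inserted word-finally. /midegensuveok/ → midegensuveoka.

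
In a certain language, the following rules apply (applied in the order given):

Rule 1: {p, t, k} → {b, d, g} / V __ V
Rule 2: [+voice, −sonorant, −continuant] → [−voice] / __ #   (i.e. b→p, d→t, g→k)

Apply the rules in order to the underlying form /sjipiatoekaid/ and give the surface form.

sjibiadoegait

Rule 1 (intervocalic voicing): /p/ is a voiceless stop between vowels /i/ and /i/, so it voices to [b]. /t/ is a voiceless stop between vowels /a/ and /o/, so it voices to [d]. /k/ is a voiceless stop between vowels /e/ and /a/, so it voices to [g]. /sjipiatoekaid/ → sjibiadoegaid.
Rule 2 (final devoicing): /d/ is a voiced stop in word-final position, so it devoices to [t]. /sjibiadoegaid/ → sjibiadoegait.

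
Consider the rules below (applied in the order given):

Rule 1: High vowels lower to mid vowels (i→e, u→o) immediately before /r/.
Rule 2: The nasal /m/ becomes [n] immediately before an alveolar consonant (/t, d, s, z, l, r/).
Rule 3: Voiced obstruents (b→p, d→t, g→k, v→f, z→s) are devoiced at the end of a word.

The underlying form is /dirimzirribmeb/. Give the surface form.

Rule 1 (pre-rhotic lowering): /i/ is a high vowel immediately before /r/, so it lowers to [e]. /i/ is a high vowel immediately before /r/, so it lowers to [e]. /dirimzirribmeb/ → derimzerribmeb.
Rule 2 (nasal place assimilation): /m/ precedes the alveolar consonant /z/, so it assimilates in place to [n]. /derimzerribmeb/ → derinzerribmeb.
Rule 3 (final devoicing): /b/ is a voiced obstruent in word-final position, so it devoices to [p]. /derinzerribmeb/ → derinzerribmep.

derinzerribmep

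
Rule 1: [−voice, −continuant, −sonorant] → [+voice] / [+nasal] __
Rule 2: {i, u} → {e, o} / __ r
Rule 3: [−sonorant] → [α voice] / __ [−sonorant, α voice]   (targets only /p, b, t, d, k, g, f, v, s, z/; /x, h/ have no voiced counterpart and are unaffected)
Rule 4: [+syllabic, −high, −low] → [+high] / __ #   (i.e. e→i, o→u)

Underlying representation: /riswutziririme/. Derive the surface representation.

Rule 1 (post-nasal voicing): no segment meets the environment; /riswutziririme/ is unchanged.
Rule 2 (pre-rhotic lowering): /i/ is a high vowel immediately before /r/, so it lowers to [e]. /i/ is a high vowel immediately before /r/, so it lowers to [e]. /riswutziririme/ → riswutzererime.
Rule 3 (regressive voicing assimilation): /t/ precedes the voiced obstruent /z/, so it voices to [d] by assimilation. /riswutzererime/ → riswudzererime.
Rule 4 (final vowel raising): /e/ is a mid vowel in word-final position, so it raises to [i]. /riswudzererime/ → riswudzererimi.

riswudzererimi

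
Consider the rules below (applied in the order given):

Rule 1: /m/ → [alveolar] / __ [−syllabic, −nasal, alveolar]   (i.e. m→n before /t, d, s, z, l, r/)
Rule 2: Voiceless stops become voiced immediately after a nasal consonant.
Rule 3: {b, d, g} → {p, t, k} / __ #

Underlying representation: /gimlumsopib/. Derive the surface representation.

Rule 1 (nasal place assimilation): /m/ precedes the alveolar consonant /l/, so it assimilates in place to [n]. /m/ precedes the alveolar consonant /s/, so it assimilates in place to [n]. /gimlumsopib/ → ginlunsopib.
Rule 2 (post-nasal voicing): no segment meets the environment; /ginlunsopib/ is unchanged.
Rule 3 (final devoicing): /b/ is a voiced stop in word-final position, so it devoices to [p]. /ginlunsopib/ → ginlunsopip.

ginlunsopip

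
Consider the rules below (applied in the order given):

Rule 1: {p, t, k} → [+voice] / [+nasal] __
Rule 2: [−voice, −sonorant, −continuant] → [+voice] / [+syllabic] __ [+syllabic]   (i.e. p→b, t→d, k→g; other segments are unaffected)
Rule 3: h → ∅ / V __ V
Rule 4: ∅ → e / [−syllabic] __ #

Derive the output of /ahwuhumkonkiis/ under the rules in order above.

ahwuumgongiise

Rule 1 (post-nasal voicing): /k/ is a voiceless stop immediately after the nasal /m/, so it voices to [g]. /k/ is a voiceless stop immediately after the nasal /n/, so it voices to [g]. /ahwuhumkonkiis/ → ahwuhumgongiis.
Rule 2 (intervocalic voicing): no segment meets the environment; /ahwuhumgongiis/ is unchanged.
Rule 3 (intervocalic h-deletion): /h/ occurs between vowels /u/ and /u/, so it deletes. /ahwuhumgongiis/ → ahwuumgongiis.
Rule 4 (final e-epenthesis): the form ends in the consonant /s/, so [e] is inserted word-finally. /ahwuumgongiis/ → ahwuumgongiise.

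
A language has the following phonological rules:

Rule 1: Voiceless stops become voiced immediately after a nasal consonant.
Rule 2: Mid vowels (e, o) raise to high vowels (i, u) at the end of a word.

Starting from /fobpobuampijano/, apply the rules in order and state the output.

fobpobuambijanu

Rule 1 (post-nasal voicing): /p/ is a voiceless stop immediately after the nasal /m/, so it voices to [b]. /fobpobuampijano/ → fobpobuambijano.
Rule 2 (final vowel raising): /o/ is a mid vowel in word-final position, so it raises to [u]. /fobpobuambijano/ → fobpobuambijanu.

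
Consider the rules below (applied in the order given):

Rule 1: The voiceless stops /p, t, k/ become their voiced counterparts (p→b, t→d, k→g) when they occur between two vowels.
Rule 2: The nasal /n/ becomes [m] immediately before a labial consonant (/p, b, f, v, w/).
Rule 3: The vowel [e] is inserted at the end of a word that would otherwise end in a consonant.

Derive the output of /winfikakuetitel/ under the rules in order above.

wimfigaguedidele

Rule 1 (intervocalic voicing): /k/ is a voiceless stop between vowels /i/ and /a/, so it voices to [g]. /k/ is a voiceless stop between vowels /a/ and /u/, so it voices to [g]. /t/ is a voiceless stop between vowels /e/ and /i/, so it voices to [d]. /t/ is a voiceless stop between vowels /i/ and /e/, so it voices to [d]. /winfikakuetitel/ → winfigaguedidel.
Rule 2 (nasal place assimilation): /n/ precedes the labial consonant /f/, so it assimilates in place to [m]. /winfigaguedidel/ → wimfigaguedidel.
Rule 3 (final e-epenthesis): the form ends in the consonant /l/, so [e] is inserted word-finally. /wimfigaguedidel/ → wimfigaguedidele.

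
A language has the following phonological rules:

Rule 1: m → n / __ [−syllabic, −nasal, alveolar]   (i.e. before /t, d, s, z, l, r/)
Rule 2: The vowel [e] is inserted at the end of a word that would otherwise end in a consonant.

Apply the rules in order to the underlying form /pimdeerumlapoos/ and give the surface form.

Rule 1 (nasal place assimilation): /m/ precedes the alveolar consonant /d/, so it assimilates in place to [n]. /m/ precedes the alveolar consonant /l/, so it assimilates in place to [n]. /pimdeerumlapoos/ → pindeerunlapoos.
Rule 2 (final e-epenthesis): the form ends in the consonant /s/, so [e] is inserted word-finally. /pindeerunlapoos/ → pindeerunlapoose.

pindeerunlapoose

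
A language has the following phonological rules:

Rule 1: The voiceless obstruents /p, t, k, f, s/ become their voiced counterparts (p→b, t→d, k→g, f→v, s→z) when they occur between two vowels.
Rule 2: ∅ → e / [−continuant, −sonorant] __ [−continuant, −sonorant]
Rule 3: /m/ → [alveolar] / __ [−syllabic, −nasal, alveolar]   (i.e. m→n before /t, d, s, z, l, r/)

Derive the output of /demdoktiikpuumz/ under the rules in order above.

dendoketiikepuunz

Rule 1 (intervocalic voicing): no segment meets the environment; /demdoktiikpuumz/ is unchanged.
Rule 2 (stop-cluster e-epenthesis): /k/ and /t/ form a stop–stop cluster, so [e] is inserted between them. /k/ and /p/ form a stop–stop cluster, so [e] is inserted between them. /demdoktiikpuumz/ → demdoketiikepuumz.
Rule 3 (nasal place assimilation): /m/ precedes the alveolar consonant /d/, so it assimilates in place to [n]. /m/ precedes the alveolar consonant /z/, so it assimilates in place to [n]. /demdoketiikepuumz/ → dendoketiikepuunz.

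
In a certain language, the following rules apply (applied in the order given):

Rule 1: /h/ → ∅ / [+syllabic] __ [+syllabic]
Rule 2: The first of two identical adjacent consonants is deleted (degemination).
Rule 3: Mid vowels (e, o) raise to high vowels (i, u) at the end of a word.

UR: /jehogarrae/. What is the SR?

Rule 1 (intervocalic h-deletion): /h/ occurs between vowels /e/ and /o/, so it deletes. /jehogarrae/ → jeogarrae.
Rule 2 (degemination): /rr/ is a geminate; the first /r/ deletes. /jeogarrae/ → jeogarae.
Rule 3 (final vowel raising): /e/ is a mid vowel in word-final position, so it raises to [i]. /jeogarae/ → jeogarai.

jeogarai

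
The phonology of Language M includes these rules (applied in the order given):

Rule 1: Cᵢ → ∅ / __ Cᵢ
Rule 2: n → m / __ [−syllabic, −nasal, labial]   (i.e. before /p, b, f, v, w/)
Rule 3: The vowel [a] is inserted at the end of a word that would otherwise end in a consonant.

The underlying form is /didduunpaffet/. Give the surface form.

diduumpafeta

Rule 1 (degemination): /dd/ is a geminate; the first /d/ deletes. /ff/ is a geminate; the first /f/ deletes. /didduunpaffet/ → diduunpafet.
Rule 2 (nasal place assimilation): /n/ precedes the labial consonant /p/, so it assimilates in place to [m]. /diduunpafet/ → diduumpafet.
Rule 3 (final a-epenthesis): the form ends in the consonant /t/, so [a] is inserted word-finally. /diduumpafet/ → diduumpafeta.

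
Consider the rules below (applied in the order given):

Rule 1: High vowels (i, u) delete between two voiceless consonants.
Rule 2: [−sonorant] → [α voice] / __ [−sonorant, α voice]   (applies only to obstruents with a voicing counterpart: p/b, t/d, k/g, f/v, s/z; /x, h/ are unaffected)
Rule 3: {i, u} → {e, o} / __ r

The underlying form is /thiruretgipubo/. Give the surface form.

theroredgipubo

Rule 1 (high vowel syncope): no segment meets the environment; /thiruretgipubo/ is unchanged.
Rule 2 (regressive voicing assimilation): /t/ precedes the voiced obstruent /g/, so it voices to [d] by assimilation. /thiruretgipubo/ → thiruredgipubo.
Rule 3 (pre-rhotic lowering): /i/ is a high vowel immediately before /r/, so it lowers to [e]. /u/ is a high vowel immediately before /r/, so it lowers to [o]. /thiruredgipubo/ → theroredgipubo.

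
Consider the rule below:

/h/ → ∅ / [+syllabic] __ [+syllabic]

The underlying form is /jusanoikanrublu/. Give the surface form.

jusanoikanrublu

No segment of /jusanoikanrublu/ meets the structural description of the rule, so the form surfaces unchanged.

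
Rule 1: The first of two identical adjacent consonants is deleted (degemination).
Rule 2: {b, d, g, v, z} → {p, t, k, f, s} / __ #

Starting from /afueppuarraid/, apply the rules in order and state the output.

afuepuarait

Rule 1 (degemination): /pp/ is a geminate; the first /p/ deletes. /rr/ is a geminate; the first /r/ deletes. /afueppuarraid/ → afuepuaraid.
Rule 2 (final devoicing): /d/ is a voiced obstruent in word-final position, so it devoices to [t]. /afuepuaraid/ → afuepuarait.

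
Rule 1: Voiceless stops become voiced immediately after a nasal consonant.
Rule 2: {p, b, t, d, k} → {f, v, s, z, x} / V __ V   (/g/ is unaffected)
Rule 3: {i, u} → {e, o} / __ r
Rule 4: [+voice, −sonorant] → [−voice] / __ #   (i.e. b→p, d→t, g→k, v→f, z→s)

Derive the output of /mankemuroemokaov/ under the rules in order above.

mangemoroemoxaof

Rule 1 (post-nasal voicing): /k/ is a voiceless stop immediately after the nasal /n/, so it voices to [g]. /mankemuroemokaov/ → mangemuroemokaov.
Rule 2 (intervocalic spirantization): /k/ is a stop between vowels /o/ and /a/, so it spirantizes to the fricative [x]. /mangemuroemokaov/ → mangemuroemoxaov.
Rule 3 (pre-rhotic lowering): /u/ is a high vowel immediately before /r/, so it lowers to [o]. /mangemuroemoxaov/ → mangemoroemoxaov.
Rule 4 (final devoicing): /v/ is a voiced obstruent in word-final position, so it devoices to [f]. /mangemoroemoxaov/ → mangemoroemoxaof.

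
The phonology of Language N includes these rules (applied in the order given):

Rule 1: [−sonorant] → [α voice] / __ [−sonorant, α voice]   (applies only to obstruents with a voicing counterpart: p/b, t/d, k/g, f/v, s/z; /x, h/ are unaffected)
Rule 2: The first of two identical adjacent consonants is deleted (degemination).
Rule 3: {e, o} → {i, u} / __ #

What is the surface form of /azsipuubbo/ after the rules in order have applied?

asipuubu

Rule 1 (regressive voicing assimilation): /z/ precedes the voiceless obstruent /s/, so it devoices to [s] by assimilation. /azsipuubbo/ → assipuubbo.
Rule 2 (degemination): /ss/ is a geminate; the first /s/ deletes. /bb/ is a geminate; the first /b/ deletes. /assipuubbo/ → asipuubo.
Rule 3 (final vowel raising): /o/ is a mid vowel in word-final position, so it raises to [u]. /asipuubo/ → asipuubu.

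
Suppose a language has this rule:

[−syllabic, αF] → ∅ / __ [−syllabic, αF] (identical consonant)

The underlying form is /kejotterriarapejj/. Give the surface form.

/tt/ is a geminate; the first /t/ deletes.
/rr/ is a geminate; the first /r/ deletes.
/jj/ is a geminate; the first /j/ deletes.
The other instances of /k/, /j/, /t/, /r/, /p/ do not occur in the required environment and remain unchanged.
Surface form: [kejoteriarapej].

kejoteriarapej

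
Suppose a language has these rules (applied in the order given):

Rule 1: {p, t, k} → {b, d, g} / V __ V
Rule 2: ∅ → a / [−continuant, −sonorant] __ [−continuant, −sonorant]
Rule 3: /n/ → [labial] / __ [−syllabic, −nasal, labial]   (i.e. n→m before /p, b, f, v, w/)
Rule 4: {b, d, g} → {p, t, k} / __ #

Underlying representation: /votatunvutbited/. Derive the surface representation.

Rule 1 (intervocalic voicing): /t/ is a voiceless stop between vowels /o/ and /a/, so it voices to [d]. /t/ is a voiceless stop between vowels /a/ and /u/, so it voices to [d]. /t/ is a voiceless stop between vowels /i/ and /e/, so it voices to [d]. /votatunvutbited/ → vodadunvutbided.
Rule 2 (stop-cluster a-epenthesis): /t/ and /b/ form a stop–stop cluster, so [a] is inserted between them. /vodadunvutbided/ → vodadunvutabided.
Rule 3 (nasal place assimilation): /n/ precedes the labial consonant /v/, so it assimilates in place to [m]. /vodadunvutabided/ → vodadumvutabided.
Rule 4 (final devoicing): /d/ is a voiced stop in word-final position, so it devoices to [t]. /vodadumvutabided/ → vodadumvutabidet.

vodadumvutabidet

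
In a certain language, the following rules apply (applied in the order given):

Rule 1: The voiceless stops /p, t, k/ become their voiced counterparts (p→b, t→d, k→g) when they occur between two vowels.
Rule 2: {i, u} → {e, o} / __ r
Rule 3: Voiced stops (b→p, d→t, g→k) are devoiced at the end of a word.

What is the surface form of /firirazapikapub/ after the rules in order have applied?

Rule 1 (intervocalic voicing): /p/ is a voiceless stop between vowels /a/ and /i/, so it voices to [b]. /k/ is a voiceless stop between vowels /i/ and /a/, so it voices to [g]. /p/ is a voiceless stop between vowels /a/ and /u/, so it voices to [b]. /firirazapikapub/ → firirazabigabub.
Rule 2 (pre-rhotic lowering): /i/ is a high vowel immediately before /r/, so it lowers to [e]. /i/ is a high vowel immediately before /r/, so it lowers to [e]. /firirazabigabub/ → fererazabigabub.
Rule 3 (final devoicing): /b/ is a voiced stop in word-final position, so it devoices to [p]. /fererazabigabub/ → fererazabigabup.

fererazabigabup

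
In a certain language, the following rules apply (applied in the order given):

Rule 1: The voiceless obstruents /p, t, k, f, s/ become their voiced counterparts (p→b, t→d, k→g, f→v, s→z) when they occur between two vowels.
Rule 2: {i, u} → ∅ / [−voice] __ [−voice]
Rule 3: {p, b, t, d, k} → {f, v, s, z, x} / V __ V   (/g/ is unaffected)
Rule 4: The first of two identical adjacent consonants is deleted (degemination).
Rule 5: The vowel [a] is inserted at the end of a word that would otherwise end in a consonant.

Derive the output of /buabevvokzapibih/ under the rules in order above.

Rule 1 (intervocalic voicing): /p/ is a voiceless obstruent between vowels /a/ and /i/, so it voices to [b]. /buabevvokzapibih/ → buabevvokzabibih.
Rule 2 (high vowel syncope): no segment meets the environment; /buabevvokzabibih/ is unchanged.
Rule 3 (intervocalic spirantization): /b/ is a stop between vowels /a/ and /e/, so it spirantizes to the fricative [v]. /b/ is a stop between vowels /a/ and /i/, so it spirantizes to the fricative [v]. /b/ is a stop between vowels /i/ and /i/, so it spirantizes to the fricative [v]. /buabevvokzabibih/ → buavevvokzavivih.
Rule 4 (degemination): /vv/ is a geminate; the first /v/ deletes. /buavevvokzavivih/ → buavevokzavivih.
Rule 5 (final a-epenthesis): the form ends in the consonant /h/, so [a] is inserted word-finally. /buavevokzavivih/ → buavevokzaviviha.

buavevokzaviviha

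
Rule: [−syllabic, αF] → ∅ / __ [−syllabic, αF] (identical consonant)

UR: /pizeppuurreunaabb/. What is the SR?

pizepuureunaab

/pp/ is a geminate; the first /p/ deletes.
/rr/ is a geminate; the first /r/ deletes.
/bb/ is a geminate; the first /b/ deletes.
Surface form: [pizepuureunaab].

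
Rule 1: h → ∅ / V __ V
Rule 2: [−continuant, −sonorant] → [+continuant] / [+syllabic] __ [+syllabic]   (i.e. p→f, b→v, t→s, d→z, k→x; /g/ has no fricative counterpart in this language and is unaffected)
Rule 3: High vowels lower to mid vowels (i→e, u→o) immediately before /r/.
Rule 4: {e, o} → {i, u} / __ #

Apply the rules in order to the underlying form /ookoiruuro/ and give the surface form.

Rule 1 (intervocalic h-deletion): no segment meets the environment; /ookoiruuro/ is unchanged.
Rule 2 (intervocalic spirantization): /k/ is a stop between vowels /o/ and /o/, so it spirantizes to the fricative [x]. /ookoiruuro/ → ooxoiruuro.
Rule 3 (pre-rhotic lowering): /i/ is a high vowel immediately before /r/, so it lowers to [e]. /u/ is a high vowel immediately before /r/, so it lowers to [o]. /ooxoiruuro/ → ooxoeruoro.
Rule 4 (final vowel raising): /o/ is a mid vowel in word-final position, so it raises to [u]. /ooxoeruoro/ → ooxoeruoru.

ooxoeruoru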